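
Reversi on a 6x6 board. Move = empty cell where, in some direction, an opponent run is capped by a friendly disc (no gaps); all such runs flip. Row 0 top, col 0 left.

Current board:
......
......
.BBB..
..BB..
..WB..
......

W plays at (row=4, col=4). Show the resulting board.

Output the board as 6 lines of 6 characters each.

Place W at (4,4); scan 8 dirs for brackets.
Dir NW: opp run (3,3) (2,2), next='.' -> no flip
Dir N: first cell '.' (not opp) -> no flip
Dir NE: first cell '.' (not opp) -> no flip
Dir W: opp run (4,3) capped by W -> flip
Dir E: first cell '.' (not opp) -> no flip
Dir SW: first cell '.' (not opp) -> no flip
Dir S: first cell '.' (not opp) -> no flip
Dir SE: first cell '.' (not opp) -> no flip
All flips: (4,3)

Answer: ......
......
.BBB..
..BB..
..WWW.
......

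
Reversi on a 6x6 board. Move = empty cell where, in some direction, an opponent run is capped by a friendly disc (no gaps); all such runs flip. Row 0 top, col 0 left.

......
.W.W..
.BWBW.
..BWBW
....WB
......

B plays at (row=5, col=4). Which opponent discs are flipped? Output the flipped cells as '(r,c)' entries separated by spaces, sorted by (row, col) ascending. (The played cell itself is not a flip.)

Answer: (4,4)

Derivation:
Dir NW: first cell '.' (not opp) -> no flip
Dir N: opp run (4,4) capped by B -> flip
Dir NE: first cell 'B' (not opp) -> no flip
Dir W: first cell '.' (not opp) -> no flip
Dir E: first cell '.' (not opp) -> no flip
Dir SW: edge -> no flip
Dir S: edge -> no flip
Dir SE: edge -> no flip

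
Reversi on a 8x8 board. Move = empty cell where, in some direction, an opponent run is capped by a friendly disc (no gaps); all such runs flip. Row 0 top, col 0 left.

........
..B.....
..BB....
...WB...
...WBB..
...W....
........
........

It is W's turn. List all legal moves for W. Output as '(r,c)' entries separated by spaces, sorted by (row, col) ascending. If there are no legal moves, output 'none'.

(0,1): no bracket -> illegal
(0,2): no bracket -> illegal
(0,3): no bracket -> illegal
(1,1): flips 1 -> legal
(1,3): flips 1 -> legal
(1,4): no bracket -> illegal
(2,1): no bracket -> illegal
(2,4): no bracket -> illegal
(2,5): flips 1 -> legal
(3,1): no bracket -> illegal
(3,2): no bracket -> illegal
(3,5): flips 2 -> legal
(3,6): no bracket -> illegal
(4,6): flips 2 -> legal
(5,4): no bracket -> illegal
(5,5): flips 1 -> legal
(5,6): no bracket -> illegal

Answer: (1,1) (1,3) (2,5) (3,5) (4,6) (5,5)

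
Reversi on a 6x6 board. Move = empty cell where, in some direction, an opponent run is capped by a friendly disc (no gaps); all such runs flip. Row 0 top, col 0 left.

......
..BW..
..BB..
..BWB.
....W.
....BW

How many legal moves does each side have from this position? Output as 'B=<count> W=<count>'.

Answer: B=4 W=5

Derivation:
-- B to move --
(0,2): no bracket -> illegal
(0,3): flips 1 -> legal
(0,4): flips 1 -> legal
(1,4): flips 1 -> legal
(2,4): no bracket -> illegal
(3,5): no bracket -> illegal
(4,2): no bracket -> illegal
(4,3): flips 1 -> legal
(4,5): no bracket -> illegal
(5,3): no bracket -> illegal
B mobility = 4
-- W to move --
(0,1): no bracket -> illegal
(0,2): no bracket -> illegal
(0,3): no bracket -> illegal
(1,1): flips 2 -> legal
(1,4): no bracket -> illegal
(2,1): no bracket -> illegal
(2,4): flips 1 -> legal
(2,5): no bracket -> illegal
(3,1): flips 2 -> legal
(3,5): flips 1 -> legal
(4,1): no bracket -> illegal
(4,2): no bracket -> illegal
(4,3): no bracket -> illegal
(4,5): no bracket -> illegal
(5,3): flips 1 -> legal
W mobility = 5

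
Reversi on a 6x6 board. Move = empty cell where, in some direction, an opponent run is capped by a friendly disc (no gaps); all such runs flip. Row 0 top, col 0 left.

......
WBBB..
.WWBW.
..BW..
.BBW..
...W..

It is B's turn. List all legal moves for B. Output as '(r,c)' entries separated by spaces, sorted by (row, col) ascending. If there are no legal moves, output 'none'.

(0,0): no bracket -> illegal
(0,1): no bracket -> illegal
(1,4): no bracket -> illegal
(1,5): flips 2 -> legal
(2,0): flips 2 -> legal
(2,5): flips 1 -> legal
(3,0): flips 1 -> legal
(3,1): flips 2 -> legal
(3,4): flips 1 -> legal
(3,5): flips 1 -> legal
(4,4): flips 3 -> legal
(5,2): no bracket -> illegal
(5,4): flips 1 -> legal

Answer: (1,5) (2,0) (2,5) (3,0) (3,1) (3,4) (3,5) (4,4) (5,4)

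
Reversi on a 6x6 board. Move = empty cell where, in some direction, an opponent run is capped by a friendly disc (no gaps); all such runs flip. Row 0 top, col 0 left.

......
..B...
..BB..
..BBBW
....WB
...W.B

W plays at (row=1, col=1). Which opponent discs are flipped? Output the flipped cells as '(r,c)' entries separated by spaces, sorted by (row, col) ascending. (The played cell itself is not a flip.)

Answer: (2,2) (3,3)

Derivation:
Dir NW: first cell '.' (not opp) -> no flip
Dir N: first cell '.' (not opp) -> no flip
Dir NE: first cell '.' (not opp) -> no flip
Dir W: first cell '.' (not opp) -> no flip
Dir E: opp run (1,2), next='.' -> no flip
Dir SW: first cell '.' (not opp) -> no flip
Dir S: first cell '.' (not opp) -> no flip
Dir SE: opp run (2,2) (3,3) capped by W -> flip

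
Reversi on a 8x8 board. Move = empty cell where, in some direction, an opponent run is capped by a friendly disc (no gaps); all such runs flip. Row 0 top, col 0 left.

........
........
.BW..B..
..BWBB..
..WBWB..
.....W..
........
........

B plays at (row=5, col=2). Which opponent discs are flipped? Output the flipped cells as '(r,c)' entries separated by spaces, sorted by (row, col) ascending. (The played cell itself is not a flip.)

Answer: (4,2)

Derivation:
Dir NW: first cell '.' (not opp) -> no flip
Dir N: opp run (4,2) capped by B -> flip
Dir NE: first cell 'B' (not opp) -> no flip
Dir W: first cell '.' (not opp) -> no flip
Dir E: first cell '.' (not opp) -> no flip
Dir SW: first cell '.' (not opp) -> no flip
Dir S: first cell '.' (not opp) -> no flip
Dir SE: first cell '.' (not opp) -> no flip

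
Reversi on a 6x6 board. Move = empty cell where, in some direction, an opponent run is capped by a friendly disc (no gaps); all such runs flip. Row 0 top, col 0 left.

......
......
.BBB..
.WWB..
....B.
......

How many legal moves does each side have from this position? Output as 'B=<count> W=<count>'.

-- B to move --
(2,0): no bracket -> illegal
(3,0): flips 2 -> legal
(4,0): flips 1 -> legal
(4,1): flips 2 -> legal
(4,2): flips 1 -> legal
(4,3): flips 1 -> legal
B mobility = 5
-- W to move --
(1,0): flips 1 -> legal
(1,1): flips 1 -> legal
(1,2): flips 1 -> legal
(1,3): flips 1 -> legal
(1,4): flips 1 -> legal
(2,0): no bracket -> illegal
(2,4): no bracket -> illegal
(3,0): no bracket -> illegal
(3,4): flips 1 -> legal
(3,5): no bracket -> illegal
(4,2): no bracket -> illegal
(4,3): no bracket -> illegal
(4,5): no bracket -> illegal
(5,3): no bracket -> illegal
(5,4): no bracket -> illegal
(5,5): no bracket -> illegal
W mobility = 6

Answer: B=5 W=6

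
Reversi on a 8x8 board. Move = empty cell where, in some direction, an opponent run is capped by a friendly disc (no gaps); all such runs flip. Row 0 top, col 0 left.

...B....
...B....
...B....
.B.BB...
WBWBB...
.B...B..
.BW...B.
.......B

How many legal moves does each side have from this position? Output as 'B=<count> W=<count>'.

-- B to move --
(3,0): no bracket -> illegal
(3,2): no bracket -> illegal
(5,0): no bracket -> illegal
(5,2): no bracket -> illegal
(5,3): flips 1 -> legal
(6,3): flips 1 -> legal
(7,1): no bracket -> illegal
(7,2): no bracket -> illegal
(7,3): flips 1 -> legal
B mobility = 3
-- W to move --
(0,2): no bracket -> illegal
(0,4): no bracket -> illegal
(1,2): no bracket -> illegal
(1,4): no bracket -> illegal
(2,0): flips 1 -> legal
(2,1): no bracket -> illegal
(2,2): flips 1 -> legal
(2,4): flips 1 -> legal
(2,5): no bracket -> illegal
(3,0): no bracket -> illegal
(3,2): no bracket -> illegal
(3,5): no bracket -> illegal
(4,5): flips 2 -> legal
(4,6): no bracket -> illegal
(5,0): no bracket -> illegal
(5,2): no bracket -> illegal
(5,3): no bracket -> illegal
(5,4): no bracket -> illegal
(5,6): no bracket -> illegal
(5,7): no bracket -> illegal
(6,0): flips 2 -> legal
(6,4): no bracket -> illegal
(6,5): no bracket -> illegal
(6,7): no bracket -> illegal
(7,0): no bracket -> illegal
(7,1): no bracket -> illegal
(7,2): no bracket -> illegal
(7,5): no bracket -> illegal
(7,6): no bracket -> illegal
W mobility = 5

Answer: B=3 W=5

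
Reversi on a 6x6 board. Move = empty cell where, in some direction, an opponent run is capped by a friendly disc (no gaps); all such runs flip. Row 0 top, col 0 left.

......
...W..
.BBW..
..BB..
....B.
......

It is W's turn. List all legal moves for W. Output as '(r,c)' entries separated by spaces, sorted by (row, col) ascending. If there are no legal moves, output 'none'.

Answer: (2,0) (3,1) (4,1) (4,3)

Derivation:
(1,0): no bracket -> illegal
(1,1): no bracket -> illegal
(1,2): no bracket -> illegal
(2,0): flips 2 -> legal
(2,4): no bracket -> illegal
(3,0): no bracket -> illegal
(3,1): flips 1 -> legal
(3,4): no bracket -> illegal
(3,5): no bracket -> illegal
(4,1): flips 1 -> legal
(4,2): no bracket -> illegal
(4,3): flips 1 -> legal
(4,5): no bracket -> illegal
(5,3): no bracket -> illegal
(5,4): no bracket -> illegal
(5,5): no bracket -> illegal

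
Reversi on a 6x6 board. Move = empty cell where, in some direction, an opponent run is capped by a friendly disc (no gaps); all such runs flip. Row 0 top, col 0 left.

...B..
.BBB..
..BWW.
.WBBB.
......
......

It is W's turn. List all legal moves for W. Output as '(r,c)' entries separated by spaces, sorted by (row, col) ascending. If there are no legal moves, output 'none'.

(0,0): no bracket -> illegal
(0,1): flips 1 -> legal
(0,2): flips 1 -> legal
(0,4): flips 2 -> legal
(1,0): no bracket -> illegal
(1,4): no bracket -> illegal
(2,0): no bracket -> illegal
(2,1): flips 1 -> legal
(2,5): no bracket -> illegal
(3,5): flips 3 -> legal
(4,1): flips 1 -> legal
(4,2): flips 1 -> legal
(4,3): flips 1 -> legal
(4,4): flips 1 -> legal
(4,5): flips 1 -> legal

Answer: (0,1) (0,2) (0,4) (2,1) (3,5) (4,1) (4,2) (4,3) (4,4) (4,5)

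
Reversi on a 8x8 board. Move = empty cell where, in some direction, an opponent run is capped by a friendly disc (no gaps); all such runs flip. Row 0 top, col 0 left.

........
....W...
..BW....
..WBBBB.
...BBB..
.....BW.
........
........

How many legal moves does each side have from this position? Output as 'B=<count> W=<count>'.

-- B to move --
(0,3): no bracket -> illegal
(0,4): no bracket -> illegal
(0,5): no bracket -> illegal
(1,2): flips 1 -> legal
(1,3): flips 1 -> legal
(1,5): no bracket -> illegal
(2,1): flips 1 -> legal
(2,4): flips 1 -> legal
(2,5): no bracket -> illegal
(3,1): flips 1 -> legal
(4,1): no bracket -> illegal
(4,2): flips 1 -> legal
(4,6): no bracket -> illegal
(4,7): no bracket -> illegal
(5,7): flips 1 -> legal
(6,5): no bracket -> illegal
(6,6): no bracket -> illegal
(6,7): flips 1 -> legal
B mobility = 8
-- W to move --
(1,1): no bracket -> illegal
(1,2): flips 1 -> legal
(1,3): no bracket -> illegal
(2,1): flips 1 -> legal
(2,4): no bracket -> illegal
(2,5): no bracket -> illegal
(2,6): no bracket -> illegal
(2,7): no bracket -> illegal
(3,1): no bracket -> illegal
(3,7): flips 4 -> legal
(4,2): no bracket -> illegal
(4,6): no bracket -> illegal
(4,7): no bracket -> illegal
(5,2): no bracket -> illegal
(5,3): flips 2 -> legal
(5,4): flips 2 -> legal
(6,4): no bracket -> illegal
(6,5): no bracket -> illegal
(6,6): no bracket -> illegal
W mobility = 5

Answer: B=8 W=5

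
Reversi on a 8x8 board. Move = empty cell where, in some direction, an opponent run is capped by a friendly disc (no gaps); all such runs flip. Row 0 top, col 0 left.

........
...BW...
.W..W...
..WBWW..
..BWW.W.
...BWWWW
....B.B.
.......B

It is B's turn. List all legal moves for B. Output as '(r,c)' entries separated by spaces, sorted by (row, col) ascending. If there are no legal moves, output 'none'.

(0,3): no bracket -> illegal
(0,4): flips 5 -> legal
(0,5): no bracket -> illegal
(1,0): no bracket -> illegal
(1,1): no bracket -> illegal
(1,2): no bracket -> illegal
(1,5): flips 2 -> legal
(2,0): no bracket -> illegal
(2,2): flips 1 -> legal
(2,3): no bracket -> illegal
(2,5): no bracket -> illegal
(2,6): flips 2 -> legal
(3,0): no bracket -> illegal
(3,1): flips 1 -> legal
(3,6): flips 4 -> legal
(3,7): flips 2 -> legal
(4,1): no bracket -> illegal
(4,5): flips 2 -> legal
(4,7): no bracket -> illegal
(5,2): no bracket -> illegal
(6,3): no bracket -> illegal
(6,5): no bracket -> illegal
(6,7): no bracket -> illegal

Answer: (0,4) (1,5) (2,2) (2,6) (3,1) (3,6) (3,7) (4,5)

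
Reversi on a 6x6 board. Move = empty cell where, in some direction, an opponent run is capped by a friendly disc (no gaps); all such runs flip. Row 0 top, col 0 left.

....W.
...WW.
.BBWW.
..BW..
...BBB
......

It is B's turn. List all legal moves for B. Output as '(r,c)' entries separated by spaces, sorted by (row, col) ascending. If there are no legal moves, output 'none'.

Answer: (0,3) (0,5) (2,5) (3,4)

Derivation:
(0,2): no bracket -> illegal
(0,3): flips 3 -> legal
(0,5): flips 2 -> legal
(1,2): no bracket -> illegal
(1,5): no bracket -> illegal
(2,5): flips 2 -> legal
(3,4): flips 1 -> legal
(3,5): no bracket -> illegal
(4,2): no bracket -> illegal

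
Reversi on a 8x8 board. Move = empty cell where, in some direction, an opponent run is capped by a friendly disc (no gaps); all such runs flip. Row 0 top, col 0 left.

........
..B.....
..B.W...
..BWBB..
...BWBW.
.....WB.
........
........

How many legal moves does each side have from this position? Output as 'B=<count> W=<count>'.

Answer: B=10 W=9

Derivation:
-- B to move --
(1,3): flips 1 -> legal
(1,4): flips 1 -> legal
(1,5): no bracket -> illegal
(2,3): flips 1 -> legal
(2,5): no bracket -> illegal
(3,6): flips 1 -> legal
(3,7): no bracket -> illegal
(4,2): no bracket -> illegal
(4,7): flips 1 -> legal
(5,3): flips 1 -> legal
(5,4): flips 2 -> legal
(5,7): flips 1 -> legal
(6,4): no bracket -> illegal
(6,5): flips 1 -> legal
(6,6): flips 3 -> legal
B mobility = 10
-- W to move --
(0,1): no bracket -> illegal
(0,2): no bracket -> illegal
(0,3): no bracket -> illegal
(1,1): flips 1 -> legal
(1,3): no bracket -> illegal
(2,1): no bracket -> illegal
(2,3): no bracket -> illegal
(2,5): flips 2 -> legal
(2,6): flips 1 -> legal
(3,1): flips 1 -> legal
(3,6): flips 2 -> legal
(4,1): no bracket -> illegal
(4,2): flips 1 -> legal
(4,7): no bracket -> illegal
(5,2): no bracket -> illegal
(5,3): flips 1 -> legal
(5,4): no bracket -> illegal
(5,7): flips 1 -> legal
(6,5): no bracket -> illegal
(6,6): flips 1 -> legal
(6,7): no bracket -> illegal
W mobility = 9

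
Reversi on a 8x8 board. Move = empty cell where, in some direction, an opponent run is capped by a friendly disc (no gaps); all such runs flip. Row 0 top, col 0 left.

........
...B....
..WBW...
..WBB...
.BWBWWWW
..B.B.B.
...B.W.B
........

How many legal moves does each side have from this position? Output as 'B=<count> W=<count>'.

Answer: B=13 W=11

Derivation:
-- B to move --
(1,1): flips 1 -> legal
(1,2): flips 3 -> legal
(1,4): flips 1 -> legal
(1,5): flips 1 -> legal
(2,1): flips 2 -> legal
(2,5): flips 1 -> legal
(3,1): flips 2 -> legal
(3,5): flips 1 -> legal
(3,6): flips 2 -> legal
(3,7): no bracket -> illegal
(5,1): flips 1 -> legal
(5,3): no bracket -> illegal
(5,5): flips 1 -> legal
(5,7): no bracket -> illegal
(6,4): no bracket -> illegal
(6,6): no bracket -> illegal
(7,4): flips 1 -> legal
(7,5): no bracket -> illegal
(7,6): flips 1 -> legal
B mobility = 13
-- W to move --
(0,2): flips 1 -> legal
(0,3): no bracket -> illegal
(0,4): flips 1 -> legal
(1,2): flips 2 -> legal
(1,4): flips 1 -> legal
(2,5): no bracket -> illegal
(3,0): no bracket -> illegal
(3,1): no bracket -> illegal
(3,5): flips 2 -> legal
(4,0): flips 1 -> legal
(5,0): flips 1 -> legal
(5,1): no bracket -> illegal
(5,3): no bracket -> illegal
(5,5): no bracket -> illegal
(5,7): no bracket -> illegal
(6,1): no bracket -> illegal
(6,2): flips 1 -> legal
(6,4): flips 1 -> legal
(6,6): flips 1 -> legal
(7,2): flips 2 -> legal
(7,3): no bracket -> illegal
(7,4): no bracket -> illegal
(7,6): no bracket -> illegal
(7,7): no bracket -> illegal
W mobility = 11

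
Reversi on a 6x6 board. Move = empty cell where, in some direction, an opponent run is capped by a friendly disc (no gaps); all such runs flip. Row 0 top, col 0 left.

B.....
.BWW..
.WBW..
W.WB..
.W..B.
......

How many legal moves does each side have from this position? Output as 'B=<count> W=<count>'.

Answer: B=8 W=5

Derivation:
-- B to move --
(0,1): no bracket -> illegal
(0,2): flips 1 -> legal
(0,3): flips 2 -> legal
(0,4): flips 1 -> legal
(1,0): no bracket -> illegal
(1,4): flips 2 -> legal
(2,0): flips 1 -> legal
(2,4): flips 1 -> legal
(3,1): flips 2 -> legal
(3,4): no bracket -> illegal
(4,0): no bracket -> illegal
(4,2): flips 1 -> legal
(4,3): no bracket -> illegal
(5,0): no bracket -> illegal
(5,1): no bracket -> illegal
(5,2): no bracket -> illegal
B mobility = 8
-- W to move --
(0,1): flips 1 -> legal
(0,2): no bracket -> illegal
(1,0): flips 1 -> legal
(2,0): no bracket -> illegal
(2,4): no bracket -> illegal
(3,1): flips 1 -> legal
(3,4): flips 1 -> legal
(3,5): no bracket -> illegal
(4,2): no bracket -> illegal
(4,3): flips 1 -> legal
(4,5): no bracket -> illegal
(5,3): no bracket -> illegal
(5,4): no bracket -> illegal
(5,5): no bracket -> illegal
W mobility = 5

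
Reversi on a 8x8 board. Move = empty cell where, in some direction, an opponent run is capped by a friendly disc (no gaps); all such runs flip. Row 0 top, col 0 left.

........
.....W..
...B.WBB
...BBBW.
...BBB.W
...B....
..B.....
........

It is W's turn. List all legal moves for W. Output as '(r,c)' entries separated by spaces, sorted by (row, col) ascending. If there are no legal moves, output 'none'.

Answer: (1,6) (3,2) (3,7) (5,2) (5,4) (5,5)

Derivation:
(1,2): no bracket -> illegal
(1,3): no bracket -> illegal
(1,4): no bracket -> illegal
(1,6): flips 1 -> legal
(1,7): no bracket -> illegal
(2,2): no bracket -> illegal
(2,4): no bracket -> illegal
(3,2): flips 3 -> legal
(3,7): flips 1 -> legal
(4,2): no bracket -> illegal
(4,6): no bracket -> illegal
(5,1): no bracket -> illegal
(5,2): flips 2 -> legal
(5,4): flips 1 -> legal
(5,5): flips 2 -> legal
(5,6): no bracket -> illegal
(6,1): no bracket -> illegal
(6,3): no bracket -> illegal
(6,4): no bracket -> illegal
(7,1): no bracket -> illegal
(7,2): no bracket -> illegal
(7,3): no bracket -> illegal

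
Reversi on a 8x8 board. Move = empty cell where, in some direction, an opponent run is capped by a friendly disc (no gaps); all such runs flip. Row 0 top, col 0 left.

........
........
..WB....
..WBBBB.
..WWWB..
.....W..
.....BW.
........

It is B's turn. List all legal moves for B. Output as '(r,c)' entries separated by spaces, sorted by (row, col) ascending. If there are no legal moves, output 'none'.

Answer: (1,1) (2,1) (3,1) (4,1) (5,1) (5,2) (5,3) (5,4) (6,7) (7,7)

Derivation:
(1,1): flips 1 -> legal
(1,2): no bracket -> illegal
(1,3): no bracket -> illegal
(2,1): flips 1 -> legal
(3,1): flips 1 -> legal
(4,1): flips 4 -> legal
(4,6): no bracket -> illegal
(5,1): flips 1 -> legal
(5,2): flips 1 -> legal
(5,3): flips 2 -> legal
(5,4): flips 1 -> legal
(5,6): no bracket -> illegal
(5,7): no bracket -> illegal
(6,4): no bracket -> illegal
(6,7): flips 1 -> legal
(7,5): no bracket -> illegal
(7,6): no bracket -> illegal
(7,7): flips 3 -> legal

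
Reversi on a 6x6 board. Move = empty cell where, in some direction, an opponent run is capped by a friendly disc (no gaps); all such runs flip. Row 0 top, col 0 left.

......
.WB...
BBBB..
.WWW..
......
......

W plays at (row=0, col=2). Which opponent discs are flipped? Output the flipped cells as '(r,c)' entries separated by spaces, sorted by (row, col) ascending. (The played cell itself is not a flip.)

Answer: (1,2) (2,2)

Derivation:
Dir NW: edge -> no flip
Dir N: edge -> no flip
Dir NE: edge -> no flip
Dir W: first cell '.' (not opp) -> no flip
Dir E: first cell '.' (not opp) -> no flip
Dir SW: first cell 'W' (not opp) -> no flip
Dir S: opp run (1,2) (2,2) capped by W -> flip
Dir SE: first cell '.' (not opp) -> no flip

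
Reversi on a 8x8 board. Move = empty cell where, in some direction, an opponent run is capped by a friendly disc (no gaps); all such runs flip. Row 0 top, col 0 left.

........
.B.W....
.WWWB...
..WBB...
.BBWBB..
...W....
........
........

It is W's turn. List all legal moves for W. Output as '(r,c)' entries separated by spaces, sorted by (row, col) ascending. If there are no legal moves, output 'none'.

(0,0): flips 1 -> legal
(0,1): flips 1 -> legal
(0,2): no bracket -> illegal
(1,0): no bracket -> illegal
(1,2): no bracket -> illegal
(1,4): no bracket -> illegal
(1,5): no bracket -> illegal
(2,0): no bracket -> illegal
(2,5): flips 2 -> legal
(3,0): no bracket -> illegal
(3,1): flips 1 -> legal
(3,5): flips 4 -> legal
(3,6): no bracket -> illegal
(4,0): flips 2 -> legal
(4,6): flips 2 -> legal
(5,0): flips 1 -> legal
(5,1): no bracket -> illegal
(5,2): flips 1 -> legal
(5,4): no bracket -> illegal
(5,5): flips 2 -> legal
(5,6): flips 2 -> legal

Answer: (0,0) (0,1) (2,5) (3,1) (3,5) (4,0) (4,6) (5,0) (5,2) (5,5) (5,6)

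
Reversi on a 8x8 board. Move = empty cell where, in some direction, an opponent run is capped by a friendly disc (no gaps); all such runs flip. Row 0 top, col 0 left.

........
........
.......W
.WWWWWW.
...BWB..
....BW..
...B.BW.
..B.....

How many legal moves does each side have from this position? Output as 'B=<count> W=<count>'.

-- B to move --
(1,6): no bracket -> illegal
(1,7): no bracket -> illegal
(2,0): no bracket -> illegal
(2,1): flips 1 -> legal
(2,2): no bracket -> illegal
(2,3): flips 2 -> legal
(2,4): flips 2 -> legal
(2,5): flips 2 -> legal
(2,6): no bracket -> illegal
(3,0): no bracket -> illegal
(3,7): no bracket -> illegal
(4,0): no bracket -> illegal
(4,1): no bracket -> illegal
(4,2): no bracket -> illegal
(4,6): no bracket -> illegal
(4,7): no bracket -> illegal
(5,3): no bracket -> illegal
(5,6): flips 1 -> legal
(5,7): no bracket -> illegal
(6,4): no bracket -> illegal
(6,7): flips 1 -> legal
(7,5): no bracket -> illegal
(7,6): no bracket -> illegal
(7,7): no bracket -> illegal
B mobility = 6
-- W to move --
(4,2): flips 1 -> legal
(4,6): flips 1 -> legal
(5,2): flips 1 -> legal
(5,3): flips 2 -> legal
(5,6): flips 1 -> legal
(6,1): no bracket -> illegal
(6,2): no bracket -> illegal
(6,4): flips 2 -> legal
(7,1): no bracket -> illegal
(7,3): no bracket -> illegal
(7,4): no bracket -> illegal
(7,5): flips 1 -> legal
(7,6): flips 3 -> legal
W mobility = 8

Answer: B=6 W=8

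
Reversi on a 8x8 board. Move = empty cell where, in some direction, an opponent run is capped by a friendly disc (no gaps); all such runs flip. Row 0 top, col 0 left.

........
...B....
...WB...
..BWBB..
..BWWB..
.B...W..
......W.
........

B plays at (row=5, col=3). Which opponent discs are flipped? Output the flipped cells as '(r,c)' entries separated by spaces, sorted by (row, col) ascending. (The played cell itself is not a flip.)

Dir NW: first cell 'B' (not opp) -> no flip
Dir N: opp run (4,3) (3,3) (2,3) capped by B -> flip
Dir NE: opp run (4,4) capped by B -> flip
Dir W: first cell '.' (not opp) -> no flip
Dir E: first cell '.' (not opp) -> no flip
Dir SW: first cell '.' (not opp) -> no flip
Dir S: first cell '.' (not opp) -> no flip
Dir SE: first cell '.' (not opp) -> no flip

Answer: (2,3) (3,3) (4,3) (4,4)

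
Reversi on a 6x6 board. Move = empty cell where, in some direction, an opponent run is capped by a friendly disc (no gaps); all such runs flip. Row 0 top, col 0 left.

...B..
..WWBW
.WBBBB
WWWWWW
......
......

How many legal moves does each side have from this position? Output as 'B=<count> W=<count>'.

Answer: B=12 W=3

Derivation:
-- B to move --
(0,1): flips 1 -> legal
(0,2): flips 2 -> legal
(0,4): flips 1 -> legal
(0,5): flips 1 -> legal
(1,0): no bracket -> illegal
(1,1): flips 2 -> legal
(2,0): flips 1 -> legal
(4,0): flips 1 -> legal
(4,1): flips 1 -> legal
(4,2): flips 2 -> legal
(4,3): flips 2 -> legal
(4,4): flips 2 -> legal
(4,5): flips 2 -> legal
B mobility = 12
-- W to move --
(0,2): no bracket -> illegal
(0,4): flips 2 -> legal
(0,5): flips 2 -> legal
(1,1): flips 1 -> legal
W mobility = 3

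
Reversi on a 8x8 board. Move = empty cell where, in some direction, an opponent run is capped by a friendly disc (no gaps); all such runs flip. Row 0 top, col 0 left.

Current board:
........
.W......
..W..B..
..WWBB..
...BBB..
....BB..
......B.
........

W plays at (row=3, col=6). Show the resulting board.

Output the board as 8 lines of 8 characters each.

Answer: ........
.W......
..W..B..
..WWWWW.
...BBB..
....BB..
......B.
........

Derivation:
Place W at (3,6); scan 8 dirs for brackets.
Dir NW: opp run (2,5), next='.' -> no flip
Dir N: first cell '.' (not opp) -> no flip
Dir NE: first cell '.' (not opp) -> no flip
Dir W: opp run (3,5) (3,4) capped by W -> flip
Dir E: first cell '.' (not opp) -> no flip
Dir SW: opp run (4,5) (5,4), next='.' -> no flip
Dir S: first cell '.' (not opp) -> no flip
Dir SE: first cell '.' (not opp) -> no flip
All flips: (3,4) (3,5)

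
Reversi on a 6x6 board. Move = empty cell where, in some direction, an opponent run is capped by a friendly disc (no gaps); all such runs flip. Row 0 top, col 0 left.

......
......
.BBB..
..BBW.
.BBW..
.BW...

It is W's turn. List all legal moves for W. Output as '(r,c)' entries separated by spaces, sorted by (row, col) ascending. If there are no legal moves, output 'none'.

Answer: (1,0) (1,2) (1,3) (3,0) (3,1) (4,0) (5,0)

Derivation:
(1,0): flips 2 -> legal
(1,1): no bracket -> illegal
(1,2): flips 4 -> legal
(1,3): flips 2 -> legal
(1,4): no bracket -> illegal
(2,0): no bracket -> illegal
(2,4): no bracket -> illegal
(3,0): flips 1 -> legal
(3,1): flips 2 -> legal
(4,0): flips 2 -> legal
(4,4): no bracket -> illegal
(5,0): flips 1 -> legal
(5,3): no bracket -> illegal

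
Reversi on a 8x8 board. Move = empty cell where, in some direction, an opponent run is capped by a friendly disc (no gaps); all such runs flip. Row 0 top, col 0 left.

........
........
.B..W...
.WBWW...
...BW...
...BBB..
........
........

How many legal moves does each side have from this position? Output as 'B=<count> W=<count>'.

-- B to move --
(1,3): no bracket -> illegal
(1,4): flips 3 -> legal
(1,5): no bracket -> illegal
(2,0): no bracket -> illegal
(2,2): flips 2 -> legal
(2,3): flips 1 -> legal
(2,5): flips 1 -> legal
(3,0): flips 1 -> legal
(3,5): flips 3 -> legal
(4,0): no bracket -> illegal
(4,1): flips 1 -> legal
(4,2): no bracket -> illegal
(4,5): flips 1 -> legal
B mobility = 8
-- W to move --
(1,0): no bracket -> illegal
(1,1): flips 1 -> legal
(1,2): no bracket -> illegal
(2,0): no bracket -> illegal
(2,2): no bracket -> illegal
(2,3): no bracket -> illegal
(3,0): no bracket -> illegal
(4,1): no bracket -> illegal
(4,2): flips 1 -> legal
(4,5): no bracket -> illegal
(4,6): no bracket -> illegal
(5,2): flips 1 -> legal
(5,6): no bracket -> illegal
(6,2): flips 1 -> legal
(6,3): flips 2 -> legal
(6,4): flips 1 -> legal
(6,5): no bracket -> illegal
(6,6): flips 1 -> legal
W mobility = 7

Answer: B=8 W=7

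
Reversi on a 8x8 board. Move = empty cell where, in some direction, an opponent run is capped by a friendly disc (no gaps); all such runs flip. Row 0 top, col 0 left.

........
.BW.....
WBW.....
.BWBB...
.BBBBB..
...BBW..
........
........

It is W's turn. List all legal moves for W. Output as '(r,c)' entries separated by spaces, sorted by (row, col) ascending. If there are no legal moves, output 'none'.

Answer: (0,0) (0,2) (1,0) (3,0) (3,5) (4,0) (5,0) (5,2) (6,4) (6,5)

Derivation:
(0,0): flips 1 -> legal
(0,1): no bracket -> illegal
(0,2): flips 1 -> legal
(1,0): flips 2 -> legal
(2,3): no bracket -> illegal
(2,4): no bracket -> illegal
(2,5): no bracket -> illegal
(3,0): flips 2 -> legal
(3,5): flips 3 -> legal
(3,6): no bracket -> illegal
(4,0): flips 1 -> legal
(4,6): no bracket -> illegal
(5,0): flips 1 -> legal
(5,1): no bracket -> illegal
(5,2): flips 3 -> legal
(5,6): no bracket -> illegal
(6,2): no bracket -> illegal
(6,3): no bracket -> illegal
(6,4): flips 3 -> legal
(6,5): flips 2 -> legal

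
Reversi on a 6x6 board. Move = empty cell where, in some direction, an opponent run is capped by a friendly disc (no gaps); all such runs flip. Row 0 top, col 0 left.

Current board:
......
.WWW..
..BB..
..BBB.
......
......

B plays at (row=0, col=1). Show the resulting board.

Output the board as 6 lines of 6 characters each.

Place B at (0,1); scan 8 dirs for brackets.
Dir NW: edge -> no flip
Dir N: edge -> no flip
Dir NE: edge -> no flip
Dir W: first cell '.' (not opp) -> no flip
Dir E: first cell '.' (not opp) -> no flip
Dir SW: first cell '.' (not opp) -> no flip
Dir S: opp run (1,1), next='.' -> no flip
Dir SE: opp run (1,2) capped by B -> flip
All flips: (1,2)

Answer: .B....
.WBW..
..BB..
..BBB.
......
......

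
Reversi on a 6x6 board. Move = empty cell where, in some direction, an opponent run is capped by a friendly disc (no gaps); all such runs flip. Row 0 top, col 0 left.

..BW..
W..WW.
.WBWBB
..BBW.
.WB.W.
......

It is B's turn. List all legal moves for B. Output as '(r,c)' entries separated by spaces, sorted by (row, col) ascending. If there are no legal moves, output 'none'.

Answer: (0,4) (0,5) (2,0) (3,5) (4,0) (4,3) (5,0) (5,4) (5,5)

Derivation:
(0,0): no bracket -> illegal
(0,1): no bracket -> illegal
(0,4): flips 3 -> legal
(0,5): flips 2 -> legal
(1,1): no bracket -> illegal
(1,2): no bracket -> illegal
(1,5): no bracket -> illegal
(2,0): flips 1 -> legal
(3,0): no bracket -> illegal
(3,1): no bracket -> illegal
(3,5): flips 1 -> legal
(4,0): flips 1 -> legal
(4,3): flips 1 -> legal
(4,5): no bracket -> illegal
(5,0): flips 1 -> legal
(5,1): no bracket -> illegal
(5,2): no bracket -> illegal
(5,3): no bracket -> illegal
(5,4): flips 2 -> legal
(5,5): flips 1 -> legal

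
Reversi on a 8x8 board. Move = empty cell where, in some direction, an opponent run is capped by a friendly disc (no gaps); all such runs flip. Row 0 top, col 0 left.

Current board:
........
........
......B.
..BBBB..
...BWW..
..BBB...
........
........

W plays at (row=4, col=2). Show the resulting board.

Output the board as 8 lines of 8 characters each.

Place W at (4,2); scan 8 dirs for brackets.
Dir NW: first cell '.' (not opp) -> no flip
Dir N: opp run (3,2), next='.' -> no flip
Dir NE: opp run (3,3), next='.' -> no flip
Dir W: first cell '.' (not opp) -> no flip
Dir E: opp run (4,3) capped by W -> flip
Dir SW: first cell '.' (not opp) -> no flip
Dir S: opp run (5,2), next='.' -> no flip
Dir SE: opp run (5,3), next='.' -> no flip
All flips: (4,3)

Answer: ........
........
......B.
..BBBB..
..WWWW..
..BBB...
........
........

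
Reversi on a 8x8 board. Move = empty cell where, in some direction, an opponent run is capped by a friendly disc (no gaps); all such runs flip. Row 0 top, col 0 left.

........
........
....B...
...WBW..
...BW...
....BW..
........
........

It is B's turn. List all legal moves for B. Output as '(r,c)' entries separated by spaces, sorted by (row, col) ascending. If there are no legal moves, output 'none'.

(2,2): no bracket -> illegal
(2,3): flips 1 -> legal
(2,5): no bracket -> illegal
(2,6): no bracket -> illegal
(3,2): flips 1 -> legal
(3,6): flips 1 -> legal
(4,2): flips 1 -> legal
(4,5): flips 1 -> legal
(4,6): flips 1 -> legal
(5,3): no bracket -> illegal
(5,6): flips 1 -> legal
(6,4): no bracket -> illegal
(6,5): no bracket -> illegal
(6,6): no bracket -> illegal

Answer: (2,3) (3,2) (3,6) (4,2) (4,5) (4,6) (5,6)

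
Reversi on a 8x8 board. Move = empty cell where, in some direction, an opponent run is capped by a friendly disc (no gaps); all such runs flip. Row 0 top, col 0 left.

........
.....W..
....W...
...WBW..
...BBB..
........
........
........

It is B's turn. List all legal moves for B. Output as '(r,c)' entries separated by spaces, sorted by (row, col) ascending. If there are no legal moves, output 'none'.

Answer: (1,4) (2,2) (2,3) (2,5) (2,6) (3,2) (3,6)

Derivation:
(0,4): no bracket -> illegal
(0,5): no bracket -> illegal
(0,6): no bracket -> illegal
(1,3): no bracket -> illegal
(1,4): flips 1 -> legal
(1,6): no bracket -> illegal
(2,2): flips 1 -> legal
(2,3): flips 1 -> legal
(2,5): flips 1 -> legal
(2,6): flips 1 -> legal
(3,2): flips 1 -> legal
(3,6): flips 1 -> legal
(4,2): no bracket -> illegal
(4,6): no bracket -> illegal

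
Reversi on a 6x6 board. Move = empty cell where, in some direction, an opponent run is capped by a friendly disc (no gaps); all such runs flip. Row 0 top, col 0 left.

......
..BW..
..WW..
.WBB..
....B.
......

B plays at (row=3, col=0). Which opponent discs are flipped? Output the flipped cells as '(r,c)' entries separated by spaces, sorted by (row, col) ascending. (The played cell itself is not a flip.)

Answer: (3,1)

Derivation:
Dir NW: edge -> no flip
Dir N: first cell '.' (not opp) -> no flip
Dir NE: first cell '.' (not opp) -> no flip
Dir W: edge -> no flip
Dir E: opp run (3,1) capped by B -> flip
Dir SW: edge -> no flip
Dir S: first cell '.' (not opp) -> no flip
Dir SE: first cell '.' (not opp) -> no flip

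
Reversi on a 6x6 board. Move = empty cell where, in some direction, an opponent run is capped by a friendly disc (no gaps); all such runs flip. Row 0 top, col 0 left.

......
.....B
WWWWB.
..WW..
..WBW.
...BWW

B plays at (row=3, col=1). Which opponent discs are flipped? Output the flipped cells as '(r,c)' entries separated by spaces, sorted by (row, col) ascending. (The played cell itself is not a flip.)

Dir NW: opp run (2,0), next=edge -> no flip
Dir N: opp run (2,1), next='.' -> no flip
Dir NE: opp run (2,2), next='.' -> no flip
Dir W: first cell '.' (not opp) -> no flip
Dir E: opp run (3,2) (3,3), next='.' -> no flip
Dir SW: first cell '.' (not opp) -> no flip
Dir S: first cell '.' (not opp) -> no flip
Dir SE: opp run (4,2) capped by B -> flip

Answer: (4,2)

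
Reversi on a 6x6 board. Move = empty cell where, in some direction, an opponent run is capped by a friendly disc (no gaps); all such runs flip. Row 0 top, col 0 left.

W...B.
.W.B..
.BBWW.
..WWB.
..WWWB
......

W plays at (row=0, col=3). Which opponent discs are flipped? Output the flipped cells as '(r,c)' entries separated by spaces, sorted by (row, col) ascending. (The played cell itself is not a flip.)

Dir NW: edge -> no flip
Dir N: edge -> no flip
Dir NE: edge -> no flip
Dir W: first cell '.' (not opp) -> no flip
Dir E: opp run (0,4), next='.' -> no flip
Dir SW: first cell '.' (not opp) -> no flip
Dir S: opp run (1,3) capped by W -> flip
Dir SE: first cell '.' (not opp) -> no flip

Answer: (1,3)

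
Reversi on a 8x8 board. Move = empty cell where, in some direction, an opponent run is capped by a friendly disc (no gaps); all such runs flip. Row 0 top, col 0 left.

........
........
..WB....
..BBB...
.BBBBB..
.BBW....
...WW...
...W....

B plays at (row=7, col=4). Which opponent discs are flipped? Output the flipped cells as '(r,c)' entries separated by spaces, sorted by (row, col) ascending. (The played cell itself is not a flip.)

Answer: (6,3)

Derivation:
Dir NW: opp run (6,3) capped by B -> flip
Dir N: opp run (6,4), next='.' -> no flip
Dir NE: first cell '.' (not opp) -> no flip
Dir W: opp run (7,3), next='.' -> no flip
Dir E: first cell '.' (not opp) -> no flip
Dir SW: edge -> no flip
Dir S: edge -> no flip
Dir SE: edge -> no flip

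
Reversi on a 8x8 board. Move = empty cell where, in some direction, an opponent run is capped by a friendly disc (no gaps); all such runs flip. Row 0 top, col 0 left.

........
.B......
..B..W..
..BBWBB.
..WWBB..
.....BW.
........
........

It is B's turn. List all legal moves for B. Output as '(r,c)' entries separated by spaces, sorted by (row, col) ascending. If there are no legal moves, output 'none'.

(1,4): flips 1 -> legal
(1,5): flips 1 -> legal
(1,6): no bracket -> illegal
(2,3): flips 1 -> legal
(2,4): flips 1 -> legal
(2,6): no bracket -> illegal
(3,1): no bracket -> illegal
(4,1): flips 2 -> legal
(4,6): no bracket -> illegal
(4,7): no bracket -> illegal
(5,1): flips 1 -> legal
(5,2): flips 1 -> legal
(5,3): flips 1 -> legal
(5,4): flips 1 -> legal
(5,7): flips 1 -> legal
(6,5): no bracket -> illegal
(6,6): no bracket -> illegal
(6,7): flips 1 -> legal

Answer: (1,4) (1,5) (2,3) (2,4) (4,1) (5,1) (5,2) (5,3) (5,4) (5,7) (6,7)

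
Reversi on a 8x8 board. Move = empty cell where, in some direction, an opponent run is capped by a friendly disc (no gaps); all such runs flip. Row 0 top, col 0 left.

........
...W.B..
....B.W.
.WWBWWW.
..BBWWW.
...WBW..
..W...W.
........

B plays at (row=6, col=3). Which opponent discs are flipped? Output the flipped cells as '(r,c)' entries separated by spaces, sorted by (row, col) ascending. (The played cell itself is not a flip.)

Answer: (5,3)

Derivation:
Dir NW: first cell '.' (not opp) -> no flip
Dir N: opp run (5,3) capped by B -> flip
Dir NE: first cell 'B' (not opp) -> no flip
Dir W: opp run (6,2), next='.' -> no flip
Dir E: first cell '.' (not opp) -> no flip
Dir SW: first cell '.' (not opp) -> no flip
Dir S: first cell '.' (not opp) -> no flip
Dir SE: first cell '.' (not opp) -> no flip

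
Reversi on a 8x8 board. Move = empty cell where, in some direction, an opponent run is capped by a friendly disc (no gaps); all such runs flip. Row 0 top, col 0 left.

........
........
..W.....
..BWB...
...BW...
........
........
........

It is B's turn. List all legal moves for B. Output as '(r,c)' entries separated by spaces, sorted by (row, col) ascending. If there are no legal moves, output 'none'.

(1,1): no bracket -> illegal
(1,2): flips 1 -> legal
(1,3): no bracket -> illegal
(2,1): no bracket -> illegal
(2,3): flips 1 -> legal
(2,4): no bracket -> illegal
(3,1): no bracket -> illegal
(3,5): no bracket -> illegal
(4,2): no bracket -> illegal
(4,5): flips 1 -> legal
(5,3): no bracket -> illegal
(5,4): flips 1 -> legal
(5,5): no bracket -> illegal

Answer: (1,2) (2,3) (4,5) (5,4)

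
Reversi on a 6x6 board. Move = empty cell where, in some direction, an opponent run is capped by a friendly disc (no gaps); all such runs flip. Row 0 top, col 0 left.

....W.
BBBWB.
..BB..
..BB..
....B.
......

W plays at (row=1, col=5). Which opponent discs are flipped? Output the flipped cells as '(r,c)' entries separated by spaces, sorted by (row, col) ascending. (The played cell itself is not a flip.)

Dir NW: first cell 'W' (not opp) -> no flip
Dir N: first cell '.' (not opp) -> no flip
Dir NE: edge -> no flip
Dir W: opp run (1,4) capped by W -> flip
Dir E: edge -> no flip
Dir SW: first cell '.' (not opp) -> no flip
Dir S: first cell '.' (not opp) -> no flip
Dir SE: edge -> no flip

Answer: (1,4)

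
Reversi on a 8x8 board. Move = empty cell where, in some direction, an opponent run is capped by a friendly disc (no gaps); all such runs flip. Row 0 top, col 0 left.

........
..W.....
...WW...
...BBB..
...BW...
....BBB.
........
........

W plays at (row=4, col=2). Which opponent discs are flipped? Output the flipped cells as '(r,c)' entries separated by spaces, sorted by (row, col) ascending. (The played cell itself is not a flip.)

Dir NW: first cell '.' (not opp) -> no flip
Dir N: first cell '.' (not opp) -> no flip
Dir NE: opp run (3,3) capped by W -> flip
Dir W: first cell '.' (not opp) -> no flip
Dir E: opp run (4,3) capped by W -> flip
Dir SW: first cell '.' (not opp) -> no flip
Dir S: first cell '.' (not opp) -> no flip
Dir SE: first cell '.' (not opp) -> no flip

Answer: (3,3) (4,3)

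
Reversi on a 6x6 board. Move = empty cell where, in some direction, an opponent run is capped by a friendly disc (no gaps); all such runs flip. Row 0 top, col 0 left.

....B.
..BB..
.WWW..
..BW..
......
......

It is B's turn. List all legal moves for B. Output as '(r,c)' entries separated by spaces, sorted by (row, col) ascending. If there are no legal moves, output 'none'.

Answer: (1,0) (1,4) (3,0) (3,1) (3,4) (4,3)

Derivation:
(1,0): flips 1 -> legal
(1,1): no bracket -> illegal
(1,4): flips 1 -> legal
(2,0): no bracket -> illegal
(2,4): no bracket -> illegal
(3,0): flips 1 -> legal
(3,1): flips 1 -> legal
(3,4): flips 2 -> legal
(4,2): no bracket -> illegal
(4,3): flips 2 -> legal
(4,4): no bracket -> illegal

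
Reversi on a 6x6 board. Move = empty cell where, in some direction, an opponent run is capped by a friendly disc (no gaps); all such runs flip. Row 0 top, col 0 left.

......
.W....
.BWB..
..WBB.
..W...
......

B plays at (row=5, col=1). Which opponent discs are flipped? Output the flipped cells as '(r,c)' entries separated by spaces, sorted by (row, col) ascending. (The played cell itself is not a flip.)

Dir NW: first cell '.' (not opp) -> no flip
Dir N: first cell '.' (not opp) -> no flip
Dir NE: opp run (4,2) capped by B -> flip
Dir W: first cell '.' (not opp) -> no flip
Dir E: first cell '.' (not opp) -> no flip
Dir SW: edge -> no flip
Dir S: edge -> no flip
Dir SE: edge -> no flip

Answer: (4,2)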